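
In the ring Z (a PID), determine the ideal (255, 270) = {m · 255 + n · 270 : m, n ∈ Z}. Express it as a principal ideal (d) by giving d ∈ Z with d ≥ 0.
(255, 270) = (15); d = 15

In the PID Z, (a, b) is generated by gcd(a, b). Compute gcd(270, 255) with the extended Euclidean algorithm, tracking rows (r, s, t) with s·270 + t·255 = r:
  row A: (270, 1, 0)   [1·270 + 0·255 = 270]
  row B: (255, 0, 1)   [0·270 + 1·255 = 255]
  270 = 1·255 + 15   → row C = row A − 1·row B = (15, 1, −1)   [check: 1·270 − 1·255 = 15]
  255 = 17·15 + 0   → remainder 0, stop. gcd = 15 (last nonzero row C).
So gcd(255, 270) = 15, with Bézout identity 1·270 − 1·255 = 15. Containment (⊇): the Bézout identity exhibits 15 as an element of (255, 270), giving (15) ⊆ (255, 270). Containment (⊆): since 15 | 255 and 15 | 270 (255 = 15·17, 270 = 15·18), every Z-linear combination of 255 and 270 is divisible by 15, so (255, 270) ⊆ (15). Therefore (255, 270) = (15), d = 15.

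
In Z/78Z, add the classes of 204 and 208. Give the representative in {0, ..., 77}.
22

Reduce the summands first: 204 ≡ 48, 208 ≡ 52 (mod 78), so 204 + 208 ≡ 48 + 52 (mod 78). 48 + 52 = 100; 100 = 1·78 + 22, so (204 + 208) mod 78 = 22.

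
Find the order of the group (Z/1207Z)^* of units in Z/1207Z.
|(Z/1207Z)^*| = 1120

(Z/1207Z)^* consists of the classes a with gcd(a, 1207) = 1, so its order is φ(1207). φ is multiplicative, with φ(p^e) = p^e − p^(e−1). Factorise 1207 = 17 · 71. Then
  φ(1207) = (17 − 1) · (71 − 1) = 16 · 70 = 1120.
Thus |(Z/1207Z)^*| = 1120.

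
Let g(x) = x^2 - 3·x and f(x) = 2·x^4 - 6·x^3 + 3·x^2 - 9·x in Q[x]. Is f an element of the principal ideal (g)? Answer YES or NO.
In Q[x] the ideal (g) consists of all multiples of g, so f ∈ (g) iff g | f, i.e. iff the remainder of f on division by g is 0. Divide f by g (g is monic, so eliminate the leading term of the running remainder at each step):
  leading term 2·x^4: subtract (2·x^2)·g(x) = 2·x^4 - 6·x^3, leaving 3·x^2 - 9·x
  leading term 3·x^2: subtract (3)·g(x) = 3·x^2 - 9·x, leaving 0
The remainder is 0, so f(x) = g(x) · h(x) with h(x) = 2·x^2 + 3. Hence g | f, i.e. f ∈ (g).

Final answer: YES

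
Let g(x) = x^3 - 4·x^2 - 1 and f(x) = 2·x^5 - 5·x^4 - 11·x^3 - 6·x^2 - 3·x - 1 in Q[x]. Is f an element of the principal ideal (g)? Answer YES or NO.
YES

In Q[x] the ideal (g) consists of all multiples of g, so f ∈ (g) iff g | f, i.e. iff the remainder of f on division by g is 0. Divide f by g (g is monic, so eliminate the leading term of the running remainder at each step):
  leading term 2·x^5: subtract (2·x^2)·g(x) = 2·x^5 - 8·x^4 - 2·x^2, leaving 3·x^4 - 11·x^3 - 4·x^2 - 3·x - 1
  leading term 3·x^4: subtract (3·x)·g(x) = 3·x^4 - 12·x^3 - 3·x, leaving x^3 - 4·x^2 - 1
  leading term x^3: subtract (1)·g(x) = x^3 - 4·x^2 - 1, leaving 0
The remainder is 0, so f(x) = g(x) · h(x) with h(x) = 2·x^2 + 3·x + 1. Hence g | f, i.e. f ∈ (g).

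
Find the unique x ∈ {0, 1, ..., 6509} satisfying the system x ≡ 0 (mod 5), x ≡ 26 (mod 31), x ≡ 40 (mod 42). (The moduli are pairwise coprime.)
The moduli 5, 31, 42 are pairwise coprime, so by the CRT there is a unique solution mod 5·31·42 = 6510.
Solve by successive substitution. Start with x ≡ 0 (mod 5).
  Combine with x ≡ 26 (mod 31): write x = 5·t and require 5·t ≡ 26 (mod 31). Since 5^(−1) ≡ 25 (mod 31), t ≡ 25·26 ≡ 30 (mod 31). So x ≡ 5·30 = 150 (mod 155).
  Combine with x ≡ 40 (mod 42): write x = 150 + 155·t and require 150 + 155·t ≡ 40 (mod 42), i.e. 155·t ≡ 40 − 150 ≡ 16 (mod 42). Since 155^(−1) ≡ 29 (mod 42) (155 ≡ 29 (mod 42)), t ≡ 29·16 ≡ 2 (mod 42). So x ≡ 150 + 155·2 = 460 (mod 6510).
Unique solution in [0, 6510): x = 460.

Final answer: x ≡ 460 (mod 6510); the representative in [0, 6510) is 460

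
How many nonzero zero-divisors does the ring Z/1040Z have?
In Z/1040Z each nonzero element is either a unit (gcd with 1040 is 1) or a zero-divisor (gcd > 1). The number of units is φ(1040): factorise 1040 = 2^4 · 5 · 13, so φ(1040) = (2^4 − 2^3) · (5 − 1) · (13 − 1) = 8 · 4 · 12 = 384. The nonzero elements number 1040 − 1 = 1039. Hence the nonzero zero-divisors number 1039 − 384 = 655.

Final answer: Z/1040Z has 655 nonzero zero-divisors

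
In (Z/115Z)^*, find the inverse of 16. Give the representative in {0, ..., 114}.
16^(−1) ≡ 36 (mod 115)

Apply the extended Euclidean algorithm to (115, 16), tracking rows (r, s, t) with s·115 + t·16 = r. Each division r_prev = q·r_cur + r_new produces the new row as (previous row) − q·(current row):
  row A: (115, 1, 0)   [1·115 + 0·16 = 115]
  row B: (16, 0, 1)   [0·115 + 1·16 = 16]
  115 = 7·16 + 3   → row C = row A − 7·row B = (3, 1, −7)   [check: 1·115 − 7·16 = 3]
  16 = 5·3 + 1   → row D = row B − 5·row C = (1, −5, 36)   [check: −5·115 + 36·16 = 1]
  3 = 3·1 + 0   → remainder 0, stop. gcd = 1 (last nonzero row D).
The gcd is 1, so 16 is invertible mod 115. The last nonzero row gives −5·115 + 36·16 = 1, so t = 36. So 16^(−1) ≡ 36 (mod 115). Verify: 16 · 36 = 576 ≡ 1 (mod 115). ✓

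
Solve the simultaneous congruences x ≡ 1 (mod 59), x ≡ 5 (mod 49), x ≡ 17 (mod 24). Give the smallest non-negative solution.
x ≡ 35873 (mod 69384); the representative in [0, 69384) is 35873

The moduli 59, 49, 24 are pairwise coprime, so by the CRT there is a unique solution mod 59·49·24 = 69384.
Solve by successive substitution. Start with x ≡ 1 (mod 59).
  Combine with x ≡ 5 (mod 49): write x = 1 + 59·t and require 1 + 59·t ≡ 5 (mod 49), i.e. 59·t ≡ 5 − 1 ≡ 4 (mod 49). Since 59^(−1) ≡ 5 (mod 49) (59 ≡ 10 (mod 49)), t ≡ 5·4 ≡ 20 (mod 49). So x ≡ 1 + 59·20 = 1181 (mod 2891).
  Combine with x ≡ 17 (mod 24): write x = 1181 + 2891·t and require 1181 + 2891·t ≡ 17 (mod 24), i.e. 2891·t ≡ 17 − 1181 ≡ 12 (mod 24). Since 2891^(−1) ≡ 11 (mod 24) (2891 ≡ 11 (mod 24)), t ≡ 11·12 ≡ 12 (mod 24). So x ≡ 1181 + 2891·12 = 35873 (mod 69384).
Unique solution in [0, 69384): x = 35873.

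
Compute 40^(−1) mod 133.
40^(−1) ≡ 10 (mod 133)

Apply the extended Euclidean algorithm to (133, 40), tracking rows (r, s, t) with s·133 + t·40 = r. Each division r_prev = q·r_cur + r_new produces the new row as (previous row) − q·(current row):
  row A: (133, 1, 0)   [1·133 + 0·40 = 133]
  row B: (40, 0, 1)   [0·133 + 1·40 = 40]
  133 = 3·40 + 13   → row C = row A − 3·row B = (13, 1, −3)   [check: 1·133 − 3·40 = 13]
  40 = 3·13 + 1   → row D = row B − 3·row C = (1, −3, 10)   [check: −3·133 + 10·40 = 1]
  13 = 13·1 + 0   → remainder 0, stop. gcd = 1 (last nonzero row D).
The gcd is 1, so 40 is invertible mod 133. The last nonzero row gives −3·133 + 10·40 = 1, so t = 10. So 40^(−1) ≡ 10 (mod 133). Verify: 40 · 10 = 400 ≡ 1 (mod 133). ✓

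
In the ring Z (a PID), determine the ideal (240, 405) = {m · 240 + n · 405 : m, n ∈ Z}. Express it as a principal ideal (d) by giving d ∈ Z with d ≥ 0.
In the PID Z, (a, b) is generated by gcd(a, b). Compute gcd(405, 240) with the extended Euclidean algorithm, tracking rows (r, s, t) with s·405 + t·240 = r:
  row A: (405, 1, 0)   [1·405 + 0·240 = 405]
  row B: (240, 0, 1)   [0·405 + 1·240 = 240]
  405 = 1·240 + 165   → row C = row A − 1·row B = (165, 1, −1)   [check: 1·405 − 1·240 = 165]
  240 = 1·165 + 75   → row D = row B − 1·row C = (75, −1, 2)   [check: −1·405 + 2·240 = 75]
  165 = 2·75 + 15   → row E = row C − 2·row D = (15, 3, −5)   [check: 3·405 − 5·240 = 15]
  75 = 5·15 + 0   → remainder 0, stop. gcd = 15 (last nonzero row E).
So gcd(240, 405) = 15, with Bézout identity 3·405 − 5·240 = 15. Containment (⊇): the Bézout identity exhibits 15 as an element of (240, 405), giving (15) ⊆ (240, 405). Containment (⊆): since 15 | 240 and 15 | 405 (240 = 15·16, 405 = 15·27), every Z-linear combination of 240 and 405 is divisible by 15, so (240, 405) ⊆ (15). Therefore (240, 405) = (15), d = 15.

Final answer: (240, 405) = (15); d = 15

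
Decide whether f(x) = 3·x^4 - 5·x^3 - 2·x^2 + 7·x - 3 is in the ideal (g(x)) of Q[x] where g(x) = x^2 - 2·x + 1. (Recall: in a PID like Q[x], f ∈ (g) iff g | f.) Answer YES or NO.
In Q[x] the ideal (g) consists of all multiples of g, so f ∈ (g) iff g | f, i.e. iff the remainder of f on division by g is 0. Divide f by g (g is monic, so eliminate the leading term of the running remainder at each step):
  leading term 3·x^4: subtract (3·x^2)·g(x) = 3·x^4 - 6·x^3 + 3·x^2, leaving x^3 - 5·x^2 + 7·x - 3
  leading term x^3: subtract (x)·g(x) = x^3 - 2·x^2 + x, leaving -3·x^2 + 6·x - 3
  leading term -3·x^2: subtract (-3)·g(x) = -3·x^2 + 6·x - 3, leaving 0
The remainder is 0, so f(x) = g(x) · h(x) with h(x) = 3·x^2 + x - 3. Hence g | f, i.e. f ∈ (g).

Final answer: YES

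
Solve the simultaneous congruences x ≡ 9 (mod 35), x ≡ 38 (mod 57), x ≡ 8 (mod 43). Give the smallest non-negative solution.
x ≡ 56639 (mod 85785); the representative in [0, 85785) is 56639

The moduli 35, 57, 43 are pairwise coprime, so by the CRT there is a unique solution mod 35·57·43 = 85785.
Solve by successive substitution. Start with x ≡ 9 (mod 35).
  Combine with x ≡ 38 (mod 57): write x = 9 + 35·t and require 9 + 35·t ≡ 38 (mod 57), i.e. 35·t ≡ 38 − 9 ≡ 29 (mod 57). Since 35^(−1) ≡ 44 (mod 57), t ≡ 44·29 ≡ 22 (mod 57). So x ≡ 9 + 35·22 = 779 (mod 1995).
  Combine with x ≡ 8 (mod 43): write x = 779 + 1995·t and require 779 + 1995·t ≡ 8 (mod 43), i.e. 1995·t ≡ 8 − 779 ≡ 3 (mod 43). Since 1995^(−1) ≡ 38 (mod 43) (1995 ≡ 17 (mod 43)), t ≡ 38·3 ≡ 28 (mod 43). So x ≡ 779 + 1995·28 = 56639 (mod 85785).
Unique solution in [0, 85785): x = 56639.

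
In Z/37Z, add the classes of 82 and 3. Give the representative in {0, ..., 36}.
Reduce the summands first: 82 ≡ 8 (mod 37), so 82 + 3 ≡ 8 + 3 (mod 37). 8 + 3 = 11; 11 = 0·37 + 11, so (82 + 3) mod 37 = 11.

Final answer: 11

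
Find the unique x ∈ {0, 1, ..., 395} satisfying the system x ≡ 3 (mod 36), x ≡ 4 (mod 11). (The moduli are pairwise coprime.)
The moduli 36, 11 are pairwise coprime, so by the CRT there is a unique solution mod 36·11 = 396.
Solve by successive substitution. Start with x ≡ 3 (mod 36).
  Combine with x ≡ 4 (mod 11): write x = 3 + 36·t and require 3 + 36·t ≡ 4 (mod 11), i.e. 36·t ≡ 4 − 3 ≡ 1 (mod 11). Since 36^(−1) ≡ 4 (mod 11) (36 ≡ 3 (mod 11)), t ≡ 4·1 ≡ 4 (mod 11). So x ≡ 3 + 36·4 = 147 (mod 396).
Unique solution in [0, 396): x = 147.

Final answer: x ≡ 147 (mod 396); the representative in [0, 396) is 147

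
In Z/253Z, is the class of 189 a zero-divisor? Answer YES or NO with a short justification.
NO

gcd(189, 253) = 1, so 189 is a unit in Z/253Z (it has a multiplicative inverse). A unit cannot be a zero-divisor: if 189·b ≡ 0 then multiplying both sides by 189^(−1) gives b ≡ 0. So 189 is not a zero-divisor.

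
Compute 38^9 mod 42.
20

Use repeated squaring. Binary(9) = 1001. Walk through the bits of the exponent 9 left-to-right: at each bit after the leading one, square the running value, then multiply by 38 if the bit is 1 (always reducing mod 42):
  bit 1 = 1 (leading): start with 38.
  bit 2 = 0: square 38^2 = 1444 ≡ 16 (mod 42).
  bit 3 = 0: square 16^2 = 256 ≡ 4 (mod 42).
  bit 4 = 1: square 4^2 = 16; bit is 1, so multiply 16·38 = 608 ≡ 20 (mod 42).
Final value: 38^9 ≡ 20 (mod 42).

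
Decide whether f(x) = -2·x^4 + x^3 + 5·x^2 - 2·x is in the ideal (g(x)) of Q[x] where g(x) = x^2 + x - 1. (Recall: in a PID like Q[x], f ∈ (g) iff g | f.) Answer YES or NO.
In Q[x] the ideal (g) consists of all multiples of g, so f ∈ (g) iff g | f, i.e. iff the remainder of f on division by g is 0. Divide f by g (g is monic, so eliminate the leading term of the running remainder at each step):
  leading term -2·x^4: subtract (-2·x^2)·g(x) = -2·x^4 - 2·x^3 + 2·x^2, leaving 3·x^3 + 3·x^2 - 2·x
  leading term 3·x^3: subtract (3·x)·g(x) = 3·x^3 + 3·x^2 - 3·x, leaving x
The remainder r(x) = x ≠ 0 (and deg r < deg g), so g ∤ f, i.e. f ∉ (g).

Final answer: NO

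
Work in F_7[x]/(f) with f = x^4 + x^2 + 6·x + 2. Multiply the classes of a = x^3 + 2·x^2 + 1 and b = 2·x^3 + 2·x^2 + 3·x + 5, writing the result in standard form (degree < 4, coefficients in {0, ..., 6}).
a · b ≡ 2·x^3 + 2·x^2 + 3·x + 2 (mod f(x))

Multiply as integer polynomials: a · b = 2·x^6 + 6·x^5 + 7·x^4 + 13·x^3 + 12·x^2 + 3·x + 5. Reducing coefficients mod 7: a · b ≡ 2·x^6 + 6·x^5 + 6·x^3 + 5·x^2 + 3·x + 5. Now divide by f(x) = x^4 + x^2 + 6·x + 2 in F_7[x], eliminating the leading term at each step:
  leading term 2·x^6: subtract (2·x^2)·f(x) = 2·x^6 + 2·x^4 + 5·x^3 + 4·x^2, leaving 6·x^5 + 5·x^4 + x^3 + x^2 + 3·x + 5 (coefficients mod 7)
  leading term 6·x^5: subtract (6·x)·f(x) = 6·x^5 + 6·x^3 + x^2 + 5·x, leaving 5·x^4 + 2·x^3 + 5·x + 5 (coefficients mod 7)
  leading term 5·x^4: subtract (5)·f(x) = 5·x^4 + 5·x^2 + 2·x + 3, leaving 2·x^3 + 2·x^2 + 3·x + 2 (coefficients mod 7)
The degree is now < 4, so this is the remainder. Hence a · b ≡ 2·x^3 + 2·x^2 + 3·x + 2 in F_7[x]/(f).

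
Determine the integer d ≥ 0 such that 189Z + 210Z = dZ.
(189, 210) = (21); d = 21

In the PID Z, (a, b) is generated by gcd(a, b). Compute gcd(210, 189) with the extended Euclidean algorithm, tracking rows (r, s, t) with s·210 + t·189 = r:
  row A: (210, 1, 0)   [1·210 + 0·189 = 210]
  row B: (189, 0, 1)   [0·210 + 1·189 = 189]
  210 = 1·189 + 21   → row C = row A − 1·row B = (21, 1, −1)   [check: 1·210 − 1·189 = 21]
  189 = 9·21 + 0   → remainder 0, stop. gcd = 21 (last nonzero row C).
So gcd(189, 210) = 21, with Bézout identity 1·210 − 1·189 = 21. Containment (⊇): the Bézout identity exhibits 21 as an element of (189, 210), giving (21) ⊆ (189, 210). Containment (⊆): since 21 | 189 and 21 | 210 (189 = 21·9, 210 = 21·10), every Z-linear combination of 189 and 210 is divisible by 21, so (189, 210) ⊆ (21). Therefore (189, 210) = (21), d = 21.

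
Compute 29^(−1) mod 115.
29^(−1) ≡ 4 (mod 115)

Apply the extended Euclidean algorithm to (115, 29), tracking rows (r, s, t) with s·115 + t·29 = r. Each division r_prev = q·r_cur + r_new produces the new row as (previous row) − q·(current row):
  row A: (115, 1, 0)   [1·115 + 0·29 = 115]
  row B: (29, 0, 1)   [0·115 + 1·29 = 29]
  115 = 3·29 + 28   → row C = row A − 3·row B = (28, 1, −3)   [check: 1·115 − 3·29 = 28]
  29 = 1·28 + 1   → row D = row B − 1·row C = (1, −1, 4)   [check: −1·115 + 4·29 = 1]
  28 = 28·1 + 0   → remainder 0, stop. gcd = 1 (last nonzero row D).
The gcd is 1, so 29 is invertible mod 115. The last nonzero row gives −1·115 + 4·29 = 1, so t = 4. So 29^(−1) ≡ 4 (mod 115). Verify: 29 · 4 = 116 ≡ 1 (mod 115). ✓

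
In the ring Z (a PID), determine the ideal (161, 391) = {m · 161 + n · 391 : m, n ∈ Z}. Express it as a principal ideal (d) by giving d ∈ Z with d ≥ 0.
(161, 391) = (23); d = 23

In the PID Z, (a, b) is generated by gcd(a, b). Compute gcd(391, 161) with the extended Euclidean algorithm, tracking rows (r, s, t) with s·391 + t·161 = r:
  row A: (391, 1, 0)   [1·391 + 0·161 = 391]
  row B: (161, 0, 1)   [0·391 + 1·161 = 161]
  391 = 2·161 + 69   → row C = row A − 2·row B = (69, 1, −2)   [check: 1·391 − 2·161 = 69]
  161 = 2·69 + 23   → row D = row B − 2·row C = (23, −2, 5)   [check: −2·391 + 5·161 = 23]
  69 = 3·23 + 0   → remainder 0, stop. gcd = 23 (last nonzero row D).
So gcd(161, 391) = 23, with Bézout identity −2·391 + 5·161 = 23. Containment (⊇): the Bézout identity exhibits 23 as an element of (161, 391), giving (23) ⊆ (161, 391). Containment (⊆): since 23 | 161 and 23 | 391 (161 = 23·7, 391 = 23·17), every Z-linear combination of 161 and 391 is divisible by 23, so (161, 391) ⊆ (23). Therefore (161, 391) = (23), d = 23.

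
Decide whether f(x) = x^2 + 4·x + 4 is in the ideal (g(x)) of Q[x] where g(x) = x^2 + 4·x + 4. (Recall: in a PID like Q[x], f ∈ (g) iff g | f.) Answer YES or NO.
YES

In Q[x] the ideal (g) consists of all multiples of g, so f ∈ (g) iff g | f, i.e. iff the remainder of f on division by g is 0. Divide f by g (g is monic, so eliminate the leading term of the running remainder at each step):
  leading term x^2: subtract (1)·g(x) = x^2 + 4·x + 4, leaving 0
The remainder is 0, so f(x) = g(x) · h(x) with h(x) = 1. Hence g | f, i.e. f ∈ (g).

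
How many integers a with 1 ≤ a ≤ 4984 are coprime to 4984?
The number of a ∈ {1, ..., 4984} with gcd(a, 4984) = 1 is by definition Euler's totient φ(4984). φ is multiplicative, with φ(p^e) = p^e − p^(e−1). Factorise 4984 = 2^3 · 7 · 89. Then
  φ(4984) = (2^3 − 2^2) · (7 − 1) · (89 − 1) = 4 · 6 · 88 = 2112.
So there are 2112 such integers.

Final answer: 2112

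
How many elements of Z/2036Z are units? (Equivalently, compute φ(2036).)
An element a ∈ Z/2036Z is a unit iff gcd(a, 2036) = 1, so the number of units is φ(2036). φ is multiplicative, with φ(p^e) = p^e − p^(e−1). Factorise 2036 = 2^2 · 509. Then
  φ(2036) = (2^2 − 2^1) · (509 − 1) = 2 · 508 = 1016.

Final answer: Z/2036Z has φ(2036) = 1016 units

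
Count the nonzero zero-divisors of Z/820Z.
In Z/820Z each nonzero element is either a unit (gcd with 820 is 1) or a zero-divisor (gcd > 1). The number of units is φ(820): factorise 820 = 2^2 · 5 · 41, so φ(820) = (2^2 − 2^1) · (5 − 1) · (41 − 1) = 2 · 4 · 40 = 320. The nonzero elements number 820 − 1 = 819. Hence the nonzero zero-divisors number 819 − 320 = 499.

Final answer: Z/820Z has 499 nonzero zero-divisors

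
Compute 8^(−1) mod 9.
Apply the extended Euclidean algorithm to (9, 8), tracking rows (r, s, t) with s·9 + t·8 = r. Each division r_prev = q·r_cur + r_new produces the new row as (previous row) − q·(current row):
  row A: (9, 1, 0)   [1·9 + 0·8 = 9]
  row B: (8, 0, 1)   [0·9 + 1·8 = 8]
  9 = 1·8 + 1   → row C = row A − 1·row B = (1, 1, −1)   [check: 1·9 − 1·8 = 1]
  8 = 8·1 + 0   → remainder 0, stop. gcd = 1 (last nonzero row C).
The gcd is 1, so 8 is invertible mod 9. The last nonzero row gives 1·9 − 1·8 = 1, so t = −1. So 8^(−1) ≡ −1 ≡ 8 (mod 9). Verify: 8 · 8 = 64 ≡ 1 (mod 9). ✓

Final answer: 8^(−1) ≡ 8 (mod 9)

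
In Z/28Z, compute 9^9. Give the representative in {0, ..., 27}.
1

Use repeated squaring. Binary(9) = 1001. Walk through the bits of the exponent 9 left-to-right: at each bit after the leading one, square the running value, then multiply by 9 if the bit is 1 (always reducing mod 28):
  bit 1 = 1 (leading): start with 9.
  bit 2 = 0: square 9^2 = 81 ≡ 25 (mod 28).
  bit 3 = 0: square 25^2 = 625 ≡ 9 (mod 28).
  bit 4 = 1: square 9^2 = 81 ≡ 25; bit is 1, so multiply 25·9 = 225 ≡ 1 (mod 28).
Final value: 9^9 ≡ 1 (mod 28).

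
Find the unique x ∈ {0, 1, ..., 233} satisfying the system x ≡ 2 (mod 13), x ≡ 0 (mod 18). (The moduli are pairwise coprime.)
x ≡ 54 (mod 234); the representative in [0, 234) is 54

The moduli 13, 18 are pairwise coprime, so by the CRT there is a unique solution mod 13·18 = 234.
Solve by successive substitution. Start with x ≡ 2 (mod 13).
  Combine with x ≡ 0 (mod 18): write x = 2 + 13·t and require 2 + 13·t ≡ 0 (mod 18), i.e. 13·t ≡ 0 − 2 ≡ 16 (mod 18). Since 13^(−1) ≡ 7 (mod 18), t ≡ 7·16 ≡ 4 (mod 18). So x ≡ 2 + 13·4 = 54 (mod 234).
Unique solution in [0, 234): x = 54.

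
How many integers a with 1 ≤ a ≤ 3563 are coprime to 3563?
The number of a ∈ {1, ..., 3563} with gcd(a, 3563) = 1 is by definition Euler's totient φ(3563). φ is multiplicative, with φ(p^e) = p^e − p^(e−1). Factorise 3563 = 7 · 509. Then
  φ(3563) = (7 − 1) · (509 − 1) = 6 · 508 = 3048.
So there are 3048 such integers.

Final answer: 3048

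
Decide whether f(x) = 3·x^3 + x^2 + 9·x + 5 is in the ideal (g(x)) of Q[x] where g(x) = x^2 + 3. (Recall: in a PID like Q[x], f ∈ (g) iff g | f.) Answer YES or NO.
In Q[x] the ideal (g) consists of all multiples of g, so f ∈ (g) iff g | f, i.e. iff the remainder of f on division by g is 0. Divide f by g (g is monic, so eliminate the leading term of the running remainder at each step):
  leading term 3·x^3: subtract (3·x)·g(x) = 3·x^3 + 9·x, leaving x^2 + 5
  leading term x^2: subtract (1)·g(x) = x^2 + 3, leaving 2
The remainder r(x) = 2 ≠ 0 (and deg r < deg g), so g ∤ f, i.e. f ∉ (g).

Final answer: NO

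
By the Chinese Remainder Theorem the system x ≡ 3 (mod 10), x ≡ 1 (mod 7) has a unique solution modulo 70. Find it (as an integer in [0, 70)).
x ≡ 43 (mod 70); the representative in [0, 70) is 43

The moduli 10, 7 are pairwise coprime, so by the CRT there is a unique solution mod 10·7 = 70.
Solve by successive substitution. Start with x ≡ 3 (mod 10).
  Combine with x ≡ 1 (mod 7): write x = 3 + 10·t and require 3 + 10·t ≡ 1 (mod 7), i.e. 10·t ≡ 1 − 3 ≡ 5 (mod 7). Since 10^(−1) ≡ 5 (mod 7) (10 ≡ 3 (mod 7)), t ≡ 5·5 ≡ 4 (mod 7). So x ≡ 3 + 10·4 = 43 (mod 70).
Unique solution in [0, 70): x = 43.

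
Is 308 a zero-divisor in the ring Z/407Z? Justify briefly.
YES

gcd(308, 407) = 11 > 1, so 308 is not a unit in Z/407Z. In Z/nZ every nonzero non-unit is a zero-divisor: explicitly, take b = 407/gcd = 37 ≠ 0 (mod 407); then 308·37 = 11396 = 28·407, i.e. 308·37 ≡ 0 (mod 407). So 308 is a zero-divisor.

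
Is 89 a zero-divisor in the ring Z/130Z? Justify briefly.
gcd(89, 130) = 1, so 89 is a unit in Z/130Z (it has a multiplicative inverse). A unit cannot be a zero-divisor: if 89·b ≡ 0 then multiplying both sides by 89^(−1) gives b ≡ 0. So 89 is not a zero-divisor.

Final answer: NO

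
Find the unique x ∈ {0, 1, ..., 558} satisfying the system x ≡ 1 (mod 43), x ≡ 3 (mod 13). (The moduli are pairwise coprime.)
x ≡ 302 (mod 559); the representative in [0, 559) is 302

The moduli 43, 13 are pairwise coprime, so by the CRT there is a unique solution mod 43·13 = 559.
Solve by successive substitution. Start with x ≡ 1 (mod 43).
  Combine with x ≡ 3 (mod 13): write x = 1 + 43·t and require 1 + 43·t ≡ 3 (mod 13), i.e. 43·t ≡ 3 − 1 ≡ 2 (mod 13). Since 43^(−1) ≡ 10 (mod 13) (43 ≡ 4 (mod 13)), t ≡ 10·2 ≡ 7 (mod 13). So x ≡ 1 + 43·7 = 302 (mod 559).
Unique solution in [0, 559): x = 302.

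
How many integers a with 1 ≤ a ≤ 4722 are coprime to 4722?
The number of a ∈ {1, ..., 4722} with gcd(a, 4722) = 1 is by definition Euler's totient φ(4722). φ is multiplicative, with φ(p^e) = p^e − p^(e−1). Factorise 4722 = 2 · 3 · 787. Then
  φ(4722) = (2 − 1) · (3 − 1) · (787 − 1) = 1 · 2 · 786 = 1572.
So there are 1572 such integers.

Final answer: 1572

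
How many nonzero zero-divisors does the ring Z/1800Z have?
Z/1800Z has 1319 nonzero zero-divisors

In Z/1800Z each nonzero element is either a unit (gcd with 1800 is 1) or a zero-divisor (gcd > 1). The number of units is φ(1800): factorise 1800 = 2^3 · 3^2 · 5^2, so φ(1800) = (2^3 − 2^2) · (3^2 − 3^1) · (5^2 − 5^1) = 4 · 6 · 20 = 480. The nonzero elements number 1800 − 1 = 1799. Hence the nonzero zero-divisors number 1799 − 480 = 1319.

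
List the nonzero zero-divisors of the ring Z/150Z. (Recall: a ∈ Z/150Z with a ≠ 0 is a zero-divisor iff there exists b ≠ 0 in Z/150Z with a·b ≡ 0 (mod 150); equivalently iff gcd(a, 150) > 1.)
An element a ∈ Z/150Z (with a ≠ 0) is a zero-divisor iff gcd(a, 150) > 1 (because a is a unit precisely when gcd(a, n) = 1, and in Z/nZ every nonzero, non-unit element is a zero-divisor). Scan a = 1, ..., 149 and keep those with gcd(a, 150) > 1:
  gcd(2, 150) = 2, gcd(3, 150) = 3, gcd(4, 150) = 2, gcd(5, 150) = 5, gcd(6, 150) = 6, gcd(8, 150) = 2, gcd(9, 150) = 3, gcd(10, 150) = 10, gcd(12, 150) = 6, gcd(14, 150) = 2, gcd(15, 150) = 15, gcd(16, 150) = 2, gcd(18, 150) = 6, gcd(20, 150) = 10, gcd(21, 150) = 3, gcd(22, 150) = 2, gcd(24, 150) = 6, gcd(25, 150) = 25, gcd(26, 150) = 2, gcd(27, 150) = 3, gcd(28, 150) = 2, gcd(30, 150) = 30, gcd(32, 150) = 2, gcd(33, 150) = 3, gcd(34, 150) = 2, gcd(35, 150) = 5, gcd(36, 150) = 6, gcd(38, 150) = 2, gcd(39, 150) = 3, gcd(40, 150) = 10, gcd(42, 150) = 6, gcd(44, 150) = 2, gcd(45, 150) = 15, gcd(46, 150) = 2, gcd(48, 150) = 6, gcd(50, 150) = 50, gcd(51, 150) = 3, gcd(52, 150) = 2, gcd(54, 150) = 6, gcd(55, 150) = 5, gcd(56, 150) = 2, gcd(57, 150) = 3, gcd(58, 150) = 2, gcd(60, 150) = 30, gcd(62, 150) = 2, gcd(63, 150) = 3, gcd(64, 150) = 2, gcd(65, 150) = 5, gcd(66, 150) = 6, gcd(68, 150) = 2, gcd(69, 150) = 3, gcd(70, 150) = 10, gcd(72, 150) = 6, gcd(74, 150) = 2, gcd(75, 150) = 75, gcd(76, 150) = 2, gcd(78, 150) = 6, gcd(80, 150) = 10, gcd(81, 150) = 3, gcd(82, 150) = 2, gcd(84, 150) = 6, gcd(85, 150) = 5, gcd(86, 150) = 2, gcd(87, 150) = 3, gcd(88, 150) = 2, gcd(90, 150) = 30, gcd(92, 150) = 2, gcd(93, 150) = 3, gcd(94, 150) = 2, gcd(95, 150) = 5, gcd(96, 150) = 6, gcd(98, 150) = 2, gcd(99, 150) = 3, gcd(100, 150) = 50, gcd(102, 150) = 6, gcd(104, 150) = 2, gcd(105, 150) = 15, gcd(106, 150) = 2, gcd(108, 150) = 6, gcd(110, 150) = 10, gcd(111, 150) = 3, gcd(112, 150) = 2, gcd(114, 150) = 6, gcd(115, 150) = 5, gcd(116, 150) = 2, gcd(117, 150) = 3, gcd(118, 150) = 2, gcd(120, 150) = 30, gcd(122, 150) = 2, gcd(123, 150) = 3, gcd(124, 150) = 2, gcd(125, 150) = 25, gcd(126, 150) = 6, gcd(128, 150) = 2, gcd(129, 150) = 3, gcd(130, 150) = 10, gcd(132, 150) = 6, gcd(134, 150) = 2, gcd(135, 150) = 15, gcd(136, 150) = 2, gcd(138, 150) = 6, gcd(140, 150) = 10, gcd(141, 150) = 3, gcd(142, 150) = 2, gcd(144, 150) = 6, gcd(145, 150) = 5, gcd(146, 150) = 2, gcd(147, 150) = 3, gcd(148, 150) = 2.
All other a ∈ {1, ..., 149} have gcd(a, 150) = 1 and are units. So the nonzero zero-divisors are exactly the 109 values of a appearing in this scan.

Final answer: nonzero zero-divisors of Z/150Z = {2, 3, 4, 5, 6, 8, 9, 10, 12, 14, 15, 16, 18, 20, 21, 22, 24, 25, 26, 27, 28, 30, 32, 33, 34, 35, 36, 38, 39, 40, 42, 44, 45, 46, 48, 50, 51, 52, 54, 55, 56, 57, 58, 60, 62, 63, 64, 65, 66, 68, 69, 70, 72, 74, 75, 76, 78, 80, 81, 82, 84, 85, 86, 87, 88, 90, 92, 93, 94, 95, 96, 98, 99, 100, 102, 104, 105, 106, 108, 110, 111, 112, 114, 115, 116, 117, 118, 120, 122, 123, 124, 125, 126, 128, 129, 130, 132, 134, 135, 136, 138, 140, 141, 142, 144, 145, 146, 147, 148}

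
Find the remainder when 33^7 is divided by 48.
33

Use repeated squaring. Binary(7) = 111. Walk through the bits of the exponent 7 left-to-right: at each bit after the leading one, square the running value, then multiply by 33 if the bit is 1 (always reducing mod 48):
  bit 1 = 1 (leading): start with 33.
  bit 2 = 1: square 33^2 = 1089 ≡ 33; bit is 1, so multiply 33·33 = 1089 ≡ 33 (mod 48).
  bit 3 = 1: square 33^2 = 1089 ≡ 33; bit is 1, so multiply 33·33 = 1089 ≡ 33 (mod 48).
Final value: 33^7 ≡ 33 (mod 48).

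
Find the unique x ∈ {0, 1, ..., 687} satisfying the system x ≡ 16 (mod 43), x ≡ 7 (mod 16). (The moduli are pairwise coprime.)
x ≡ 231 (mod 688); the representative in [0, 688) is 231

The moduli 43, 16 are pairwise coprime, so by the CRT there is a unique solution mod 43·16 = 688.
Solve by successive substitution. Start with x ≡ 16 (mod 43).
  Combine with x ≡ 7 (mod 16): write x = 16 + 43·t and require 16 + 43·t ≡ 7 (mod 16), i.e. 43·t ≡ 7 − 16 ≡ 7 (mod 16). Since 43^(−1) ≡ 3 (mod 16) (43 ≡ 11 (mod 16)), t ≡ 3·7 ≡ 5 (mod 16). So x ≡ 16 + 43·5 = 231 (mod 688).
Unique solution in [0, 688): x = 231.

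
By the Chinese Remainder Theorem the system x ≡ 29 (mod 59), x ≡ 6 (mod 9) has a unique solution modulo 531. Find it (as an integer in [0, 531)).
The moduli 59, 9 are pairwise coprime, so by the CRT there is a unique solution mod 59·9 = 531.
Solve by successive substitution. Start with x ≡ 29 (mod 59).
  Combine with x ≡ 6 (mod 9): write x = 29 + 59·t and require 29 + 59·t ≡ 6 (mod 9), i.e. 59·t ≡ 6 − 29 ≡ 4 (mod 9). Since 59^(−1) ≡ 2 (mod 9) (59 ≡ 5 (mod 9)), t ≡ 2·4 ≡ 8 (mod 9). So x ≡ 29 + 59·8 = 501 (mod 531).
Unique solution in [0, 531): x = 501.

Final answer: x ≡ 501 (mod 531); the representative in [0, 531) is 501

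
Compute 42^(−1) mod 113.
Apply the extended Euclidean algorithm to (113, 42), tracking rows (r, s, t) with s·113 + t·42 = r. Each division r_prev = q·r_cur + r_new produces the new row as (previous row) − q·(current row):
  row A: (113, 1, 0)   [1·113 + 0·42 = 113]
  row B: (42, 0, 1)   [0·113 + 1·42 = 42]
  113 = 2·42 + 29   → row C = row A − 2·row B = (29, 1, −2)   [check: 1·113 − 2·42 = 29]
  42 = 1·29 + 13   → row D = row B − 1·row C = (13, −1, 3)   [check: −1·113 + 3·42 = 13]
  29 = 2·13 + 3   → row E = row C − 2·row D = (3, 3, −8)   [check: 3·113 − 8·42 = 3]
  13 = 4·3 + 1   → row F = row D − 4·row E = (1, −13, 35)   [check: −13·113 + 35·42 = 1]
  3 = 3·1 + 0   → remainder 0, stop. gcd = 1 (last nonzero row F).
The gcd is 1, so 42 is invertible mod 113. The last nonzero row gives −13·113 + 35·42 = 1, so t = 35. So 42^(−1) ≡ 35 (mod 113). Verify: 42 · 35 = 1470 ≡ 1 (mod 113). ✓

Final answer: 42^(−1) ≡ 35 (mod 113)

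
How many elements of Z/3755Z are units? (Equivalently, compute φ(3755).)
Z/3755Z has φ(3755) = 3000 units

An element a ∈ Z/3755Z is a unit iff gcd(a, 3755) = 1, so the number of units is φ(3755). φ is multiplicative, with φ(p^e) = p^e − p^(e−1). Factorise 3755 = 5 · 751. Then
  φ(3755) = (5 − 1) · (751 − 1) = 4 · 750 = 3000.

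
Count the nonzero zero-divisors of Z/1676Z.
Z/1676Z has 839 nonzero zero-divisors

In Z/1676Z each nonzero element is either a unit (gcd with 1676 is 1) or a zero-divisor (gcd > 1). The number of units is φ(1676): factorise 1676 = 2^2 · 419, so φ(1676) = (2^2 − 2^1) · (419 − 1) = 2 · 418 = 836. The nonzero elements number 1676 − 1 = 1675. Hence the nonzero zero-divisors number 1675 − 836 = 839.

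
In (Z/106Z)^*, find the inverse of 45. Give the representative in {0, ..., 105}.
45^(−1) ≡ 33 (mod 106)

Apply the extended Euclidean algorithm to (106, 45), tracking rows (r, s, t) with s·106 + t·45 = r. Each division r_prev = q·r_cur + r_new produces the new row as (previous row) − q·(current row):
  row A: (106, 1, 0)   [1·106 + 0·45 = 106]
  row B: (45, 0, 1)   [0·106 + 1·45 = 45]
  106 = 2·45 + 16   → row C = row A − 2·row B = (16, 1, −2)   [check: 1·106 − 2·45 = 16]
  45 = 2·16 + 13   → row D = row B − 2·row C = (13, −2, 5)   [check: −2·106 + 5·45 = 13]
  16 = 1·13 + 3   → row E = row C − 1·row D = (3, 3, −7)   [check: 3·106 − 7·45 = 3]
  13 = 4·3 + 1   → row F = row D − 4·row E = (1, −14, 33)   [check: −14·106 + 33·45 = 1]
  3 = 3·1 + 0   → remainder 0, stop. gcd = 1 (last nonzero row F).
The gcd is 1, so 45 is invertible mod 106. The last nonzero row gives −14·106 + 33·45 = 1, so t = 33. So 45^(−1) ≡ 33 (mod 106). Verify: 45 · 33 = 1485 ≡ 1 (mod 106). ✓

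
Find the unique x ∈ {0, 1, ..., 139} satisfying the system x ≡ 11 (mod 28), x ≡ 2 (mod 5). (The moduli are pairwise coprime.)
x ≡ 67 (mod 140); the representative in [0, 140) is 67

The moduli 28, 5 are pairwise coprime, so by the CRT there is a unique solution mod 28·5 = 140.
Solve by successive substitution. Start with x ≡ 11 (mod 28).
  Combine with x ≡ 2 (mod 5): write x = 11 + 28·t and require 11 + 28·t ≡ 2 (mod 5), i.e. 28·t ≡ 2 − 11 ≡ 1 (mod 5). Since 28^(−1) ≡ 2 (mod 5) (28 ≡ 3 (mod 5)), t ≡ 2·1 ≡ 2 (mod 5). So x ≡ 11 + 28·2 = 67 (mod 140).
Unique solution in [0, 140): x = 67.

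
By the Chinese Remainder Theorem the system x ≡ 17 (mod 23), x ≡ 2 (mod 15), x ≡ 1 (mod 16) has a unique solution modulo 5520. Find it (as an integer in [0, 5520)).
x ≡ 17 (mod 5520); the representative in [0, 5520) is 17

The moduli 23, 15, 16 are pairwise coprime, so by the CRT there is a unique solution mod 23·15·16 = 5520.
Solve by successive substitution. Start with x ≡ 17 (mod 23).
  Combine with x ≡ 2 (mod 15): write x = 17 + 23·t and require 17 + 23·t ≡ 2 (mod 15), i.e. 23·t ≡ 2 − 17 ≡ 0 (mod 15). Since 23^(−1) ≡ 2 (mod 15) (23 ≡ 8 (mod 15)), t ≡ 2·0 ≡ 0 (mod 15). So x ≡ 17 + 23·0 = 17 (mod 345).
  Combine with x ≡ 1 (mod 16): write x = 17 + 345·t and require 17 + 345·t ≡ 1 (mod 16), i.e. 345·t ≡ 1 − 17 ≡ 0 (mod 16). Since 345^(−1) ≡ 9 (mod 16) (345 ≡ 9 (mod 16)), t ≡ 9·0 ≡ 0 (mod 16). So x ≡ 17 + 345·0 = 17 (mod 5520).
Unique solution in [0, 5520): x = 17.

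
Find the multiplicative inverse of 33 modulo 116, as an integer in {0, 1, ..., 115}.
33^(−1) ≡ 109 (mod 116)

Apply the extended Euclidean algorithm to (116, 33), tracking rows (r, s, t) with s·116 + t·33 = r. Each division r_prev = q·r_cur + r_new produces the new row as (previous row) − q·(current row):
  row A: (116, 1, 0)   [1·116 + 0·33 = 116]
  row B: (33, 0, 1)   [0·116 + 1·33 = 33]
  116 = 3·33 + 17   → row C = row A − 3·row B = (17, 1, −3)   [check: 1·116 − 3·33 = 17]
  33 = 1·17 + 16   → row D = row B − 1·row C = (16, −1, 4)   [check: −1·116 + 4·33 = 16]
  17 = 1·16 + 1   → row E = row C − 1·row D = (1, 2, −7)   [check: 2·116 − 7·33 = 1]
  16 = 16·1 + 0   → remainder 0, stop. gcd = 1 (last nonzero row E).
The gcd is 1, so 33 is invertible mod 116. The last nonzero row gives 2·116 − 7·33 = 1, so t = −7. So 33^(−1) ≡ −7 ≡ 109 (mod 116). Verify: 33 · 109 = 3597 ≡ 1 (mod 116). ✓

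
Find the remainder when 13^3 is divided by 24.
13

Use repeated squaring. Binary(3) = 11. Walk through the bits of the exponent 3 left-to-right: at each bit after the leading one, square the running value, then multiply by 13 if the bit is 1 (always reducing mod 24):
  bit 1 = 1 (leading): start with 13.
  bit 2 = 1: square 13^2 = 169 ≡ 1; bit is 1, so multiply 1·13 = 13 (mod 24).
Final value: 13^3 ≡ 13 (mod 24).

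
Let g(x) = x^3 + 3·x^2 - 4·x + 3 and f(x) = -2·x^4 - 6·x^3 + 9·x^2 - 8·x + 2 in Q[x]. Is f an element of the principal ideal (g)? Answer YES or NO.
NO

In Q[x] the ideal (g) consists of all multiples of g, so f ∈ (g) iff g | f, i.e. iff the remainder of f on division by g is 0. Divide f by g (g is monic, so eliminate the leading term of the running remainder at each step):
  leading term -2·x^4: subtract (-2·x)·g(x) = -2·x^4 - 6·x^3 + 8·x^2 - 6·x, leaving x^2 - 2·x + 2
The remainder r(x) = x^2 - 2·x + 2 ≠ 0 (and deg r < deg g), so g ∤ f, i.e. f ∉ (g).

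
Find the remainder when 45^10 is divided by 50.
Use repeated squaring. Binary(10) = 1010. Walk through the bits of the exponent 10 left-to-right: at each bit after the leading one, square the running value, then multiply by 45 if the bit is 1 (always reducing mod 50):
  bit 1 = 1 (leading): start with 45.
  bit 2 = 0: square 45^2 = 2025 ≡ 25 (mod 50).
  bit 3 = 1: square 25^2 = 625 ≡ 25; bit is 1, so multiply 25·45 = 1125 ≡ 25 (mod 50).
  bit 4 = 0: square 25^2 = 625 ≡ 25 (mod 50).
Final value: 45^10 ≡ 25 (mod 50).

Final answer: 25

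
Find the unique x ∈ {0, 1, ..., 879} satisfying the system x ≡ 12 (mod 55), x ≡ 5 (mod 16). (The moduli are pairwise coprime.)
x ≡ 837 (mod 880); the representative in [0, 880) is 837

The moduli 55, 16 are pairwise coprime, so by the CRT there is a unique solution mod 55·16 = 880.
Solve by successive substitution. Start with x ≡ 12 (mod 55).
  Combine with x ≡ 5 (mod 16): write x = 12 + 55·t and require 12 + 55·t ≡ 5 (mod 16), i.e. 55·t ≡ 5 − 12 ≡ 9 (mod 16). Since 55^(−1) ≡ 7 (mod 16) (55 ≡ 7 (mod 16)), t ≡ 7·9 ≡ 15 (mod 16). So x ≡ 12 + 55·15 = 837 (mod 880).
Unique solution in [0, 880): x = 837.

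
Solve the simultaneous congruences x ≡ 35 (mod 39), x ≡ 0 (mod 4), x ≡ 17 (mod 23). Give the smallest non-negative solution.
The moduli 39, 4, 23 are pairwise coprime, so by the CRT there is a unique solution mod 39·4·23 = 3588.
Solve by successive substitution. Start with x ≡ 35 (mod 39).
  Combine with x ≡ 0 (mod 4): write x = 35 + 39·t and require 35 + 39·t ≡ 0 (mod 4), i.e. 39·t ≡ 0 − 35 ≡ 1 (mod 4). Since 39^(−1) ≡ 3 (mod 4) (39 ≡ 3 (mod 4)), t ≡ 3·1 ≡ 3 (mod 4). So x ≡ 35 + 39·3 = 152 (mod 156).
  Combine with x ≡ 17 (mod 23): write x = 152 + 156·t and require 152 + 156·t ≡ 17 (mod 23), i.e. 156·t ≡ 17 − 152 ≡ 3 (mod 23). Since 156^(−1) ≡ 9 (mod 23) (156 ≡ 18 (mod 23)), t ≡ 9·3 ≡ 4 (mod 23). So x ≡ 152 + 156·4 = 776 (mod 3588).
Unique solution in [0, 3588): x = 776.

Final answer: x ≡ 776 (mod 3588); the representative in [0, 3588) is 776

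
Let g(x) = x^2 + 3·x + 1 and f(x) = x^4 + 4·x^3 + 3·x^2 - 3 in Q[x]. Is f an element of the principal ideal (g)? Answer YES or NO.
In Q[x] the ideal (g) consists of all multiples of g, so f ∈ (g) iff g | f, i.e. iff the remainder of f on division by g is 0. Divide f by g (g is monic, so eliminate the leading term of the running remainder at each step):
  leading term x^4: subtract (x^2)·g(x) = x^4 + 3·x^3 + x^2, leaving x^3 + 2·x^2 - 3
  leading term x^3: subtract (x)·g(x) = x^3 + 3·x^2 + x, leaving -x^2 - x - 3
  leading term -x^2: subtract (-1)·g(x) = -x^2 - 3·x - 1, leaving 2·x - 2
The remainder r(x) = 2·x - 2 ≠ 0 (and deg r < deg g), so g ∤ f, i.e. f ∉ (g).

Final answer: NO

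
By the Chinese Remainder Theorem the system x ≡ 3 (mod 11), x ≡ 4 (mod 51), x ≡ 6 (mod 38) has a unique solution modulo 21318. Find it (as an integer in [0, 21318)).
x ≡ 11938 (mod 21318); the representative in [0, 21318) is 11938

The moduli 11, 51, 38 are pairwise coprime, so by the CRT there is a unique solution mod 11·51·38 = 21318.
Solve by successive substitution. Start with x ≡ 3 (mod 11).
  Combine with x ≡ 4 (mod 51): write x = 3 + 11·t and require 3 + 11·t ≡ 4 (mod 51), i.e. 11·t ≡ 4 − 3 ≡ 1 (mod 51). Since 11^(−1) ≡ 14 (mod 51), t ≡ 14·1 ≡ 14 (mod 51). So x ≡ 3 + 11·14 = 157 (mod 561).
  Combine with x ≡ 6 (mod 38): write x = 157 + 561·t and require 157 + 561·t ≡ 6 (mod 38), i.e. 561·t ≡ 6 − 157 ≡ 1 (mod 38). Since 561^(−1) ≡ 21 (mod 38) (561 ≡ 29 (mod 38)), t ≡ 21·1 ≡ 21 (mod 38). So x ≡ 157 + 561·21 = 11938 (mod 21318).
Unique solution in [0, 21318): x = 11938.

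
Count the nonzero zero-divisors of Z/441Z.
Z/441Z has 188 nonzero zero-divisors

In Z/441Z each nonzero element is either a unit (gcd with 441 is 1) or a zero-divisor (gcd > 1). The number of units is φ(441): factorise 441 = 3^2 · 7^2, so φ(441) = (3^2 − 3^1) · (7^2 − 7^1) = 6 · 42 = 252. The nonzero elements number 441 − 1 = 440. Hence the nonzero zero-divisors number 440 − 252 = 188.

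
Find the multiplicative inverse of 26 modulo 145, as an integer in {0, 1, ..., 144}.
26^(−1) ≡ 106 (mod 145)

Apply the extended Euclidean algorithm to (145, 26), tracking rows (r, s, t) with s·145 + t·26 = r. Each division r_prev = q·r_cur + r_new produces the new row as (previous row) − q·(current row):
  row A: (145, 1, 0)   [1·145 + 0·26 = 145]
  row B: (26, 0, 1)   [0·145 + 1·26 = 26]
  145 = 5·26 + 15   → row C = row A − 5·row B = (15, 1, −5)   [check: 1·145 − 5·26 = 15]
  26 = 1·15 + 11   → row D = row B − 1·row C = (11, −1, 6)   [check: −1·145 + 6·26 = 11]
  15 = 1·11 + 4   → row E = row C − 1·row D = (4, 2, −11)   [check: 2·145 − 11·26 = 4]
  11 = 2·4 + 3   → row F = row D − 2·row E = (3, −5, 28)   [check: −5·145 + 28·26 = 3]
  4 = 1·3 + 1   → row G = row E − 1·row F = (1, 7, −39)   [check: 7·145 − 39·26 = 1]
  3 = 3·1 + 0   → remainder 0, stop. gcd = 1 (last nonzero row G).
The gcd is 1, so 26 is invertible mod 145. The last nonzero row gives 7·145 − 39·26 = 1, so t = −39. So 26^(−1) ≡ −39 ≡ 106 (mod 145). Verify: 26 · 106 = 2756 ≡ 1 (mod 145). ✓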